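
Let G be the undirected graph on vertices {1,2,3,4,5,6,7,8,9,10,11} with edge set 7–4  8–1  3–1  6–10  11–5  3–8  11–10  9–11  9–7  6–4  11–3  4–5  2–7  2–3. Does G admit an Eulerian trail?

Degrees: 1:2, 2:2, 3:4, 4:3, 5:2, 6:2, 7:3, 8:2, 9:2, 10:2, 11:4
Odd-degree vertices: 4, 7 (2 total).
The non-isolated vertices are connected and exactly 2 have odd degree, so an Eulerian trail exists (from 4 to 7).

Yes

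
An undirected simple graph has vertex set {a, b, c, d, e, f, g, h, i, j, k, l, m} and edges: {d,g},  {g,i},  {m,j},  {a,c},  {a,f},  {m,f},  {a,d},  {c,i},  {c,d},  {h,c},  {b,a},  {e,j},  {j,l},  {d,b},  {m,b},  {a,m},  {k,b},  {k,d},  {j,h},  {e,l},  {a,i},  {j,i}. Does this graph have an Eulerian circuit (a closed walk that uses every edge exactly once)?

Degrees: a:6, b:4, c:4, d:5, e:2, f:2, g:2, h:2, i:4, j:5, k:2, l:2, m:4
d, j have odd degree; an Eulerian circuit needs every degree to be even, so none exists.

No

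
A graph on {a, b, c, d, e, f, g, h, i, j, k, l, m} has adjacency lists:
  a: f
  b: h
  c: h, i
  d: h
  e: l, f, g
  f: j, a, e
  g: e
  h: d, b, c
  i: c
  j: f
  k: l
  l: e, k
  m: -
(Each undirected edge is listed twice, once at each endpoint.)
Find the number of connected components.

3

Component: {m}
Component: {b, c, d, h, i}
Component: {a, e, f, g, j, k, l}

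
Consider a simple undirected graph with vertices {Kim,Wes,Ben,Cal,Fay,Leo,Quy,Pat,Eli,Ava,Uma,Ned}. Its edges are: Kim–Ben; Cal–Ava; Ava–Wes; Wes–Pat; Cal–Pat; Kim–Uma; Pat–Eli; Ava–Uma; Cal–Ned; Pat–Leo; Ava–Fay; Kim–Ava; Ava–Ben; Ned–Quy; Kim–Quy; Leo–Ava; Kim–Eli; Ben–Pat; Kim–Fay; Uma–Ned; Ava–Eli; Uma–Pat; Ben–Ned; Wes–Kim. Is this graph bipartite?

No

The cycle Eli-Ava-Kim-Eli has length 3, which is odd, so the graph is not bipartite.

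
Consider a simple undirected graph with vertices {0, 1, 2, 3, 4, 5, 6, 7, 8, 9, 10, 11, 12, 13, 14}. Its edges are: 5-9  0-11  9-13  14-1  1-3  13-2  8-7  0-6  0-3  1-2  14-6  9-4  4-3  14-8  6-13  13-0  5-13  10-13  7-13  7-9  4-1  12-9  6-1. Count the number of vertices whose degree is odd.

Degrees: 0:4, 1:5, 2:2, 3:3, 4:3, 5:2, 6:4, 7:3, 8:2, 9:5, 10:1, 11:1, 12:1, 13:7, 14:3
Odd-degree vertices: 1, 3, 4, 7, 9, 10, 11, 12, 13, 14.

10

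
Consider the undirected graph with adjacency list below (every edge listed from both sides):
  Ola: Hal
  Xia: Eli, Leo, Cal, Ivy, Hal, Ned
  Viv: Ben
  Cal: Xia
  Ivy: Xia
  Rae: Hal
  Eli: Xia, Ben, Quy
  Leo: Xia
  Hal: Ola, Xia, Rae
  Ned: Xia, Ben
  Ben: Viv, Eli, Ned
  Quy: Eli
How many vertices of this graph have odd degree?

Degrees: Ola:1, Xia:6, Viv:1, Cal:1, Ivy:1, Rae:1, Eli:3, Leo:1, Hal:3, Ned:2, Ben:3, Quy:1
Odd-degree vertices: Ola, Viv, Cal, Ivy, Rae, Eli, Leo, Hal, Ben, Quy.

10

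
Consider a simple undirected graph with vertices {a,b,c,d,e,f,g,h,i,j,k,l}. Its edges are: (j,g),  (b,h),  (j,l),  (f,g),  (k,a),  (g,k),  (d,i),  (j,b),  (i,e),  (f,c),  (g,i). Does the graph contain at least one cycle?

|V| = 12, |E| = 11, number of components = 1.
A forest on 12 vertices with 1 component has exactly 11 edges, which matches — so no cycle.

No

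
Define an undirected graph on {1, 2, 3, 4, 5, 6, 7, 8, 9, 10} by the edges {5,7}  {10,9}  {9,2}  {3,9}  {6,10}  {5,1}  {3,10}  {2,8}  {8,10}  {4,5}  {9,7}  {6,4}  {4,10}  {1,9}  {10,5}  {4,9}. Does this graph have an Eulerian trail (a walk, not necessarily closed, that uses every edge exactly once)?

Yes

Degrees: 1:2, 2:2, 3:2, 4:4, 5:4, 6:2, 7:2, 8:2, 9:6, 10:6
Odd-degree vertices: none (0 total).
The non-isolated vertices are connected and exactly 0 have odd degree, so an Eulerian trail exists.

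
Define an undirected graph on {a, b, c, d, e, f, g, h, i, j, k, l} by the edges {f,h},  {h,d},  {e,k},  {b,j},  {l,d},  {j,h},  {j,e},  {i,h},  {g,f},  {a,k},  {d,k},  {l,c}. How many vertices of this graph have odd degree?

8

Degrees: a:1, b:1, c:1, d:3, e:2, f:2, g:1, h:4, i:1, j:3, k:3, l:2
Odd-degree vertices: a, b, c, d, g, i, j, k.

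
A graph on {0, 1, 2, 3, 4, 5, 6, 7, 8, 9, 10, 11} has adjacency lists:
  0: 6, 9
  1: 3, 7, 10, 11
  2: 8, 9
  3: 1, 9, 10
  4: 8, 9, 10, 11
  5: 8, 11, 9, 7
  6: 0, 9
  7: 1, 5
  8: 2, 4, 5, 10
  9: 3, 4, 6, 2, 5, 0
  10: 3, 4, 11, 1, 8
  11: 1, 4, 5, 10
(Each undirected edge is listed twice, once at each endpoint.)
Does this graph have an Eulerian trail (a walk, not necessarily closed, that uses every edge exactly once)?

Yes

Degrees: 0:2, 1:4, 2:2, 3:3, 4:4, 5:4, 6:2, 7:2, 8:4, 9:6, 10:5, 11:4
Odd-degree vertices: 3, 10 (2 total).
With 2 odd-degree vertices and all edges in one connected piece, an Eulerian trail exists (from 3 to 10).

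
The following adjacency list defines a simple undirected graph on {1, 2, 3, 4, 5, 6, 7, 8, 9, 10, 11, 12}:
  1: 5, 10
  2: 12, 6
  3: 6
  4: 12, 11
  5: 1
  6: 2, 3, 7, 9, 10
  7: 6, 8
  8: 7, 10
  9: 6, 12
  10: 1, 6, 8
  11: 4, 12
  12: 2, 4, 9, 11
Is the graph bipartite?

11-4-12-11 is an odd cycle (length 3), and a bipartite graph can contain only even cycles.

No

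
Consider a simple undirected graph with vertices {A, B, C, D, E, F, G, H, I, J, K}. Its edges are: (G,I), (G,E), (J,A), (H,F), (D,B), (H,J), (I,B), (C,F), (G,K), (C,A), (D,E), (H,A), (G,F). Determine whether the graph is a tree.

No

|V| = 11, |E| = 13.
Connected but with 13 > 10 edges, so it has a cycle and is not a tree.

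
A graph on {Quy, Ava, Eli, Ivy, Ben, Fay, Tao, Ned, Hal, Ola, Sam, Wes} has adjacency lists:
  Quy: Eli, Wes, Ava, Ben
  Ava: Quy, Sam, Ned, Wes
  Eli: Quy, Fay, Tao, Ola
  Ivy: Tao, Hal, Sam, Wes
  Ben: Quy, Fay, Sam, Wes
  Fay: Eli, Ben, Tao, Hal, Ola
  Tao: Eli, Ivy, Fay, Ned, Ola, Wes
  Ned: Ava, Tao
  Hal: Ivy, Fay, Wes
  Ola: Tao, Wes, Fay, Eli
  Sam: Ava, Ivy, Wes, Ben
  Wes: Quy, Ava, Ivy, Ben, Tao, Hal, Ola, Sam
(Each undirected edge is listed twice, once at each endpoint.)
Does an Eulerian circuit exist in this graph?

No

Degrees: Quy:4, Ava:4, Eli:4, Ivy:4, Ben:4, Fay:5, Tao:6, Ned:2, Hal:3, Ola:4, Sam:4, Wes:8
Vertices with odd degree: Fay, Hal. An Eulerian circuit requires all degrees even.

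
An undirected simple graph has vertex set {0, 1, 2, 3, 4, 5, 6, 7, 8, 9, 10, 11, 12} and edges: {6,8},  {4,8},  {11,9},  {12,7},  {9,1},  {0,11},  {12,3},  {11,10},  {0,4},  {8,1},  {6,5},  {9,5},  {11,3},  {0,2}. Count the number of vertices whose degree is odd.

Degrees: 0:3, 1:2, 2:1, 3:2, 4:2, 5:2, 6:2, 7:1, 8:3, 9:3, 10:1, 11:4, 12:2
Odd-degree vertices: 0, 2, 7, 8, 9, 10.

6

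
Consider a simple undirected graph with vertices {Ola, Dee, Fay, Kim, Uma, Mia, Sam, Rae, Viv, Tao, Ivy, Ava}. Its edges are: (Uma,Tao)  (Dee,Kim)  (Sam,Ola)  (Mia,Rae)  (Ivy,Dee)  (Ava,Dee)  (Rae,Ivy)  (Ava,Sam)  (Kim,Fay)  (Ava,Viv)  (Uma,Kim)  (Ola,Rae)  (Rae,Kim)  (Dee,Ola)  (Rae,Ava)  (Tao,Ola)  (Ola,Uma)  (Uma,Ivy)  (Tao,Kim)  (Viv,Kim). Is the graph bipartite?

No

The cycle Tao-Uma-Kim-Tao has length 3, which is odd, so the graph is not bipartite.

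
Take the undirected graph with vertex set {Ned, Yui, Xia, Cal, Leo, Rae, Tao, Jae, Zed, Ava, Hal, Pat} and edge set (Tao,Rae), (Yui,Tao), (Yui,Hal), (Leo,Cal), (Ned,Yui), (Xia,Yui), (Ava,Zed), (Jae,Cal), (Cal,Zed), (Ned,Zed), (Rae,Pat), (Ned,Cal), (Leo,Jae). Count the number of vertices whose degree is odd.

Degrees: Ned:3, Yui:4, Xia:1, Cal:4, Leo:2, Rae:2, Tao:2, Jae:2, Zed:3, Ava:1, Hal:1, Pat:1
Odd-degree vertices: Ned, Xia, Zed, Ava, Hal, Pat.

6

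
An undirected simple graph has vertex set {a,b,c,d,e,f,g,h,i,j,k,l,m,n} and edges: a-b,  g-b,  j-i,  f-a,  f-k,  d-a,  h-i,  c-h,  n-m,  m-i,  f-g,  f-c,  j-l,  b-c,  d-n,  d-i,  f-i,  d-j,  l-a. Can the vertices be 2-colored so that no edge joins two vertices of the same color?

The cycle j-i-d-j has length 3, which is odd, so the graph is not bipartite.

No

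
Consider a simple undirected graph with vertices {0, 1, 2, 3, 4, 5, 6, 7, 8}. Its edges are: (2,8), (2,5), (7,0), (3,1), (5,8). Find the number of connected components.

5

Component: {4}
Component: {6}
Component: {0, 7}
Component: {1, 3}
Component: {2, 5, 8}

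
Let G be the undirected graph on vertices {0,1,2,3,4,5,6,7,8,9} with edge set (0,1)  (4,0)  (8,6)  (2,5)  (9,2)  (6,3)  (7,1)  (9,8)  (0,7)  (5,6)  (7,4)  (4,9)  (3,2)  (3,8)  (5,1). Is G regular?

Yes

Degrees: 0:3, 1:3, 2:3, 3:3, 4:3, 5:3, 6:3, 7:3, 8:3, 9:3
All degrees equal 3; the graph is regular.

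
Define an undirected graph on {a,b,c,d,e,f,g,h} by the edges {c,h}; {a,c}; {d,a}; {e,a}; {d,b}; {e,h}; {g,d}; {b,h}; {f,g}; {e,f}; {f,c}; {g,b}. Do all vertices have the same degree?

Yes

Degrees: a:3, b:3, c:3, d:3, e:3, f:3, g:3, h:3
All degrees equal 3; the graph is regular.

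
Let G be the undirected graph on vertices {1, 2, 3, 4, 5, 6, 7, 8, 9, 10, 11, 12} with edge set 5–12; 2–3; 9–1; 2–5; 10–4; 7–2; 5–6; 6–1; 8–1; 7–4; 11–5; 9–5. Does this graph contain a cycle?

|V| = 12, |E| = 12, number of components = 1.
One cycle is 1-6-5-9-1.

Yes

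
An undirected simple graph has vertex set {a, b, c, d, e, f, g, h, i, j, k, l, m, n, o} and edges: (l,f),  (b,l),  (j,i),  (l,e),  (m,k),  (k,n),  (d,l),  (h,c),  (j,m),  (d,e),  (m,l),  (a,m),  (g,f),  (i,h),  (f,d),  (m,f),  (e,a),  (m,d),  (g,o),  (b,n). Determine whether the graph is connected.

Yes

A breadth-first search from a visits a, m, e, j, k, d, f, l, i, n, g, b, h, o, c — all 15 vertices — so the graph is connected.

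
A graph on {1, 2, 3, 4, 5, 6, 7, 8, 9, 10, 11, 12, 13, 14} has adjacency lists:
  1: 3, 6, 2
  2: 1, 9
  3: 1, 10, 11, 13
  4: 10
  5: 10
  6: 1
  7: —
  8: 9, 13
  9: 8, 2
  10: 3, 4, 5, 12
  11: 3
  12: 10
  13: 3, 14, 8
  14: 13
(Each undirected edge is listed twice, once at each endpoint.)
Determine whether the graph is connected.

Component: {7}
Component: {1, 2, 3, 4, 5, 6, 8, 9, 10, 11, 12, 13, 14}
There are 2 separate components, so the graph is not connected.

No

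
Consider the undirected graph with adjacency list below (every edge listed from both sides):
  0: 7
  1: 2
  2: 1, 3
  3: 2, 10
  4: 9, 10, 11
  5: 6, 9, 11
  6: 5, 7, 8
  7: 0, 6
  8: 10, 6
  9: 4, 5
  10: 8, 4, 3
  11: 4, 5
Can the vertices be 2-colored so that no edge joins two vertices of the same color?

Yes

A valid 2-coloring puts {1, 3, 4, 5, 7, 8} on one side and {0, 2, 6, 9, 10, 11} on the other; every edge crosses between the two sides.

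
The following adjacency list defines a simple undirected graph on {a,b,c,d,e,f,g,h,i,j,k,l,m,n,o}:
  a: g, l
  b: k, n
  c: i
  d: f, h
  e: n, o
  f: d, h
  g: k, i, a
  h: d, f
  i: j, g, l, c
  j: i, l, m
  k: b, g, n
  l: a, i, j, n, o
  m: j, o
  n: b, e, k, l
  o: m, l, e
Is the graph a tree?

The graph has 15 vertices and 20 edges.
It is not connected, so it is not a tree.

No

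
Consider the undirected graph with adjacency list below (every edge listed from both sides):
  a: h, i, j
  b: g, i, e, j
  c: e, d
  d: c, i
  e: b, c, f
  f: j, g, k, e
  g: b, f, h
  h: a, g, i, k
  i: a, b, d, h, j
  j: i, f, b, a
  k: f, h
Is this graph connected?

A breadth-first search from a visits a, j, i, h, b, f, d, g, k, e, c — all 11 vertices — so the graph is connected.

Yes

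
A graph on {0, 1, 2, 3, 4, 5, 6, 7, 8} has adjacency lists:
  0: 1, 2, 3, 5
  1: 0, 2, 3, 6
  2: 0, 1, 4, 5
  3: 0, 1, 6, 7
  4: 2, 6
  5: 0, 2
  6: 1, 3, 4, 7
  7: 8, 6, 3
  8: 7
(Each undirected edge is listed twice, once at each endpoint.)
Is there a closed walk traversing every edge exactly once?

No

Degrees: 0:4, 1:4, 2:4, 3:4, 4:2, 5:2, 6:4, 7:3, 8:1
7, 8 have odd degree; an Eulerian circuit needs every degree to be even, so none exists.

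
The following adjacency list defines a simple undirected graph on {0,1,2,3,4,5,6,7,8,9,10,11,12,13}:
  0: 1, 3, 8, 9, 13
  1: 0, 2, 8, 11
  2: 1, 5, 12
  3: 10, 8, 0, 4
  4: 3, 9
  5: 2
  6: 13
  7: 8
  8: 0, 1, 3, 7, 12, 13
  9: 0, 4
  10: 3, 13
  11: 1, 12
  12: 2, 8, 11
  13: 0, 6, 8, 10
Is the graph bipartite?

8-0-13-8 is an odd cycle (length 3), and a bipartite graph can contain only even cycles.

No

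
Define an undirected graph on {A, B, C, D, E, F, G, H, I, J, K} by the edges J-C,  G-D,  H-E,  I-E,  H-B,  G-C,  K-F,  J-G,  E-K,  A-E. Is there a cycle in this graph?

The graph has 11 vertices, 10 edges, and 2 connected components.
Since 10 > 11 - 2, a cycle must exist; for instance C-G-J-C.

Yes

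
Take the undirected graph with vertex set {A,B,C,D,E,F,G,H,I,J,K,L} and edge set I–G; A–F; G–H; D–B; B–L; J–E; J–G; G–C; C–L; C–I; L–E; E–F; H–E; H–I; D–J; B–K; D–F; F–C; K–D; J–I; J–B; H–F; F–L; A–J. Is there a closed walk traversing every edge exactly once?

Yes

Degrees: A:2, B:4, C:4, D:4, E:4, F:6, G:4, H:4, I:4, J:6, K:2, L:4
All degrees are even and the non-isolated vertices are connected — an Eulerian circuit exists.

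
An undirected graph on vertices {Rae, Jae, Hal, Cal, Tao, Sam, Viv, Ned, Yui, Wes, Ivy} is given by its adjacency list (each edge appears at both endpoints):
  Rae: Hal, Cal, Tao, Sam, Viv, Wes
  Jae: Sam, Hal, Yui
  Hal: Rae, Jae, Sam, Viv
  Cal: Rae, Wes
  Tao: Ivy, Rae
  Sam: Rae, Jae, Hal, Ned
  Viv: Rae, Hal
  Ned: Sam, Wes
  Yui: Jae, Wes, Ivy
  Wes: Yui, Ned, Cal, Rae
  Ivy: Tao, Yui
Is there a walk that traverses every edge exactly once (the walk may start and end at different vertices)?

Yes

Degrees: Rae:6, Jae:3, Hal:4, Cal:2, Tao:2, Sam:4, Viv:2, Ned:2, Yui:3, Wes:4, Ivy:2
Odd-degree vertices: Jae, Yui (2 total).
With 2 odd-degree vertices and all edges in one connected piece, an Eulerian trail exists (from Jae to Yui).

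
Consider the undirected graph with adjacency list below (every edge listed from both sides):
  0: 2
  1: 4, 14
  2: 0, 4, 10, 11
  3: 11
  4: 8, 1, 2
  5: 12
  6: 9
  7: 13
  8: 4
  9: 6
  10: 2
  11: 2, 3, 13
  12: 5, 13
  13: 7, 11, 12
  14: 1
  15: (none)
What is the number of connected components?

3

Component: {15}
Component: {6, 9}
Component: {0, 1, 2, 3, 4, 5, 7, 8, 10, 11, 12, 13, 14}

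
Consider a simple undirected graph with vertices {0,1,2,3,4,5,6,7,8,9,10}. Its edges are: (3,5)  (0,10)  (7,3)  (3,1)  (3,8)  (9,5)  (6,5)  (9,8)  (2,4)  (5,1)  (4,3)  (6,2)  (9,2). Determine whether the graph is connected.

Component: {0, 10}
Component: {1, 2, 3, 4, 5, 6, 7, 8, 9}
There are 2 separate components, so the graph is not connected.

No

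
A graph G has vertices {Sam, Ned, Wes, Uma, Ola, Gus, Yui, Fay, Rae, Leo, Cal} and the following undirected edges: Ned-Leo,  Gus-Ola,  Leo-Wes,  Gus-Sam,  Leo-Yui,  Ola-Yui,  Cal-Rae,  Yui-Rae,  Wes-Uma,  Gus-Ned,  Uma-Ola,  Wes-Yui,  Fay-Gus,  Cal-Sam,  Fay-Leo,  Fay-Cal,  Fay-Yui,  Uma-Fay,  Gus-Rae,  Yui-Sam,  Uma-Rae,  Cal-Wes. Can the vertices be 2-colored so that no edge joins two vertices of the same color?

The cycle Yui-Leo-Ned-Gus-Rae-Yui has length 5, which is odd, so the graph is not bipartite.

No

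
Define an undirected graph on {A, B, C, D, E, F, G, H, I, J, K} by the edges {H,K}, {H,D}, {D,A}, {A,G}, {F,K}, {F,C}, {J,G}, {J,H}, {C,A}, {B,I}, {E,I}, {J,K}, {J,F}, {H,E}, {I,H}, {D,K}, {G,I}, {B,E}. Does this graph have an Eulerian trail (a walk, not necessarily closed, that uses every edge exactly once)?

No

Degrees: A:3, B:2, C:2, D:3, E:3, F:3, G:3, H:5, I:4, J:4, K:4
Odd-degree vertices: A, D, E, F, G, H (6 total).
With 6 odd-degree vertices (more than two), no single trail can use every edge.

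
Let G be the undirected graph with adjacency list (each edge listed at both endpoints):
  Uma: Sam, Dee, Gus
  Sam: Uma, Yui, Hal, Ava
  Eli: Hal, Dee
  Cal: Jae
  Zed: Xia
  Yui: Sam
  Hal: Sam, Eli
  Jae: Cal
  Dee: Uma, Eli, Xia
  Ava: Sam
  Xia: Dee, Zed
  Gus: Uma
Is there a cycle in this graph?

The graph has 12 vertices, 11 edges, and 2 connected components.
One cycle is Uma-Dee-Eli-Hal-Sam-Uma.

Yes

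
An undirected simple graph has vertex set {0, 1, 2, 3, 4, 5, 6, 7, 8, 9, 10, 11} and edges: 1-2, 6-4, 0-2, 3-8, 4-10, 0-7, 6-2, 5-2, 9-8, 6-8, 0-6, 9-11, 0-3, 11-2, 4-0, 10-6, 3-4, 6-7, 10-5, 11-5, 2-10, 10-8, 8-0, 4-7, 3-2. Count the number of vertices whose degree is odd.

8

Degrees: 0:6, 1:1, 2:7, 3:4, 4:5, 5:3, 6:6, 7:3, 8:5, 9:2, 10:5, 11:3
Odd-degree vertices: 1, 2, 4, 5, 7, 8, 10, 11.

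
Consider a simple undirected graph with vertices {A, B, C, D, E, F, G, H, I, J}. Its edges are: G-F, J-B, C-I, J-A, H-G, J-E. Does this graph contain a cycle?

|V| = 10, |E| = 6, number of components = 4.
A forest on 10 vertices with 4 components has exactly 6 edges, which matches — so no cycle.

No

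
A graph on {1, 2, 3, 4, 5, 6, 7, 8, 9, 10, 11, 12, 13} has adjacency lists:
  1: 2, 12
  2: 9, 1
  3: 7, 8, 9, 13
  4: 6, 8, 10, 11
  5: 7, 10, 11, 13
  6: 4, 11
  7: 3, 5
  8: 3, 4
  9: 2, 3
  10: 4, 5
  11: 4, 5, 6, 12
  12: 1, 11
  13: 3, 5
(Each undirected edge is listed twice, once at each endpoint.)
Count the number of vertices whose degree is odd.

Degrees: 1:2, 2:2, 3:4, 4:4, 5:4, 6:2, 7:2, 8:2, 9:2, 10:2, 11:4, 12:2, 13:2
Odd-degree vertices: none.

0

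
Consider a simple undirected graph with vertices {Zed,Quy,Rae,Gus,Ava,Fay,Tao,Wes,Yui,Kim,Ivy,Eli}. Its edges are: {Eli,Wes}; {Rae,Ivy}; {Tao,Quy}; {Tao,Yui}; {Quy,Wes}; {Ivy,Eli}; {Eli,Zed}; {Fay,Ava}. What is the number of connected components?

Component: {Gus}
Component: {Kim}
Component: {Ava, Fay}
Component: {Zed, Quy, Rae, Tao, Wes, Yui, Ivy, Eli}

4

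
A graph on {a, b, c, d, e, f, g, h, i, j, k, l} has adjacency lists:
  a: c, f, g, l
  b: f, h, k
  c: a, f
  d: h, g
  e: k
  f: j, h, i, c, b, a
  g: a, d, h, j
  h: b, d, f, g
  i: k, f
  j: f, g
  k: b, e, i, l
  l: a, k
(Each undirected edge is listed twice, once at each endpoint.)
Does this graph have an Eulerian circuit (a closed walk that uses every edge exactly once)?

Degrees: a:4, b:3, c:2, d:2, e:1, f:6, g:4, h:4, i:2, j:2, k:4, l:2
Vertices with odd degree: b, e. An Eulerian circuit requires all degrees even.

No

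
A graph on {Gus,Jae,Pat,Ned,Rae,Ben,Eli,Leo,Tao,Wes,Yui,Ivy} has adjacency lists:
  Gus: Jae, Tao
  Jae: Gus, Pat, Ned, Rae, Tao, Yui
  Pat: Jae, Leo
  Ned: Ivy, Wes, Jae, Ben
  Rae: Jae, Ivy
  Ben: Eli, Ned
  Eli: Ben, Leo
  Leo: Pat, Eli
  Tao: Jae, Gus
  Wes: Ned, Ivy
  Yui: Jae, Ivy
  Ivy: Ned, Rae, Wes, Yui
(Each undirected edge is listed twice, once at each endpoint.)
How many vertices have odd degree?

Degrees: Gus:2, Jae:6, Pat:2, Ned:4, Rae:2, Ben:2, Eli:2, Leo:2, Tao:2, Wes:2, Yui:2, Ivy:4
Odd-degree vertices: none.

0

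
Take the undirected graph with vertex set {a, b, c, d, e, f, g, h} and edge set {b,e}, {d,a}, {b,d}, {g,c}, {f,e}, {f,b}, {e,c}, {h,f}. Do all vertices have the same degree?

No

Degrees: a:1, b:3, c:2, d:2, e:3, f:3, g:1, h:1
Degrees are not all equal (e.g. deg(a)=1 but deg(b)=3); not regular.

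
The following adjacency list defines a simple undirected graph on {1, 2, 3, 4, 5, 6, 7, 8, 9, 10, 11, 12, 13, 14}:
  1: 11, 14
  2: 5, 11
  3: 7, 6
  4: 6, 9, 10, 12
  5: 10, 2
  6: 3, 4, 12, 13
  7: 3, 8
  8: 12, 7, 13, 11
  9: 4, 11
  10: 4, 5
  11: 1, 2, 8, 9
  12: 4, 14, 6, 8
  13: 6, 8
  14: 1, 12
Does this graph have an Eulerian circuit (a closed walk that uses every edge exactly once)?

Degrees: 1:2, 2:2, 3:2, 4:4, 5:2, 6:4, 7:2, 8:4, 9:2, 10:2, 11:4, 12:4, 13:2, 14:2
Every vertex has even degree and the edges form a single connected piece, so an Eulerian circuit exists.

Yes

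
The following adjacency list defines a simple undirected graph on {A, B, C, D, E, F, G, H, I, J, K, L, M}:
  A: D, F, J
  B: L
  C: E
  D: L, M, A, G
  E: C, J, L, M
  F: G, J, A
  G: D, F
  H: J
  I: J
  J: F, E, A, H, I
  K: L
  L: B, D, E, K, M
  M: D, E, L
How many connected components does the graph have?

Component: {A, B, C, D, E, F, G, H, I, J, K, L, M}

1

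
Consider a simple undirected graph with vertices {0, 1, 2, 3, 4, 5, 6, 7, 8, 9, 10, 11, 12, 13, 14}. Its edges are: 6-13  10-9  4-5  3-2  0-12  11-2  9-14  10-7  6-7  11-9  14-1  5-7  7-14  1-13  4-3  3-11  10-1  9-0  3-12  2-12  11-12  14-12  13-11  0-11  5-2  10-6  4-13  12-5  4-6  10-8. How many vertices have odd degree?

4

Degrees: 0:3, 1:3, 2:4, 3:4, 4:4, 5:4, 6:4, 7:4, 8:1, 9:4, 10:5, 11:6, 12:6, 13:4, 14:4
Odd-degree vertices: 0, 1, 8, 10.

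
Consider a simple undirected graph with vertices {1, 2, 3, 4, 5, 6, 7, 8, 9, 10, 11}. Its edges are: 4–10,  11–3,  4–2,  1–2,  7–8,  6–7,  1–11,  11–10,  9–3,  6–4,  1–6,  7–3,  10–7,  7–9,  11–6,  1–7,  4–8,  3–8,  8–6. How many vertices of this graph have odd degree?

Degrees: 1:4, 2:2, 3:4, 4:4, 5:0, 6:5, 7:6, 8:4, 9:2, 10:3, 11:4
Odd-degree vertices: 6, 10.

2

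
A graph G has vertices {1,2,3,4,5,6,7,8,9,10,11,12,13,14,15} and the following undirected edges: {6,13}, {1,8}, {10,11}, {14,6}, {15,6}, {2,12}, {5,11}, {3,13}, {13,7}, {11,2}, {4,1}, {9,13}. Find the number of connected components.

Component: {1, 4, 8}
Component: {2, 5, 10, 11, 12}
Component: {3, 6, 7, 9, 13, 14, 15}

3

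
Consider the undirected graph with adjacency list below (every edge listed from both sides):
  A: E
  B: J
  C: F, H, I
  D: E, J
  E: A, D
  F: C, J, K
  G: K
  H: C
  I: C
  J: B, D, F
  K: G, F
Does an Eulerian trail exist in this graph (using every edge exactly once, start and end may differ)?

Degrees: A:1, B:1, C:3, D:2, E:2, F:3, G:1, H:1, I:1, J:3, K:2
Odd-degree vertices: A, B, C, F, G, H, I, J (8 total).
An Eulerian trail requires 0 or 2 odd-degree vertices; here there are 8.

No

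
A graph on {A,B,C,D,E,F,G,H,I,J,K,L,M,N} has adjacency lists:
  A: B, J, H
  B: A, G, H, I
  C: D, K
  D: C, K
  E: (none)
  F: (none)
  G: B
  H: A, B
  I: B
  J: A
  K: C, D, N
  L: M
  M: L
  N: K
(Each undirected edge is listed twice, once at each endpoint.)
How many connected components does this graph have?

Component: {E}
Component: {F}
Component: {L, M}
Component: {C, D, K, N}
Component: {A, B, G, H, I, J}

5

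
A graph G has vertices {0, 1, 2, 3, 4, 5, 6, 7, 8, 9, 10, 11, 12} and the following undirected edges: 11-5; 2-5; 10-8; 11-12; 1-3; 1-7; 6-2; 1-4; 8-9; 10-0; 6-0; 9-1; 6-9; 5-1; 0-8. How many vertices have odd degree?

10

Degrees: 0:3, 1:5, 2:2, 3:1, 4:1, 5:3, 6:3, 7:1, 8:3, 9:3, 10:2, 11:2, 12:1
Odd-degree vertices: 0, 1, 3, 4, 5, 6, 7, 8, 9, 12.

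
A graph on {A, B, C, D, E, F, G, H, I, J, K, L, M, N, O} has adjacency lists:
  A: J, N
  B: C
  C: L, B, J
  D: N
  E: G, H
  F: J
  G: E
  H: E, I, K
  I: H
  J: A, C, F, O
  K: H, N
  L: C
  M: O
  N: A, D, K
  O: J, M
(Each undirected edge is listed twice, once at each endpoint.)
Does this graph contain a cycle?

No

The graph has 15 vertices, 14 edges, and 1 connected component.
Since 14 = 15 - 1, the graph is a forest and contains no cycle.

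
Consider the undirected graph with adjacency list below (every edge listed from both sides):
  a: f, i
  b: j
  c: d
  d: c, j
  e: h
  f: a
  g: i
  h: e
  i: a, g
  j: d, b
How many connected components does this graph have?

Component: {e, h}
Component: {a, f, g, i}
Component: {b, c, d, j}

3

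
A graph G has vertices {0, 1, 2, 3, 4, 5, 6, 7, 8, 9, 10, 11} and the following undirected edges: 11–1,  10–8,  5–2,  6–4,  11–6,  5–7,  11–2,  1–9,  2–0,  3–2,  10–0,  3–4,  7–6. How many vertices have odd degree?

Degrees: 0:2, 1:2, 2:4, 3:2, 4:2, 5:2, 6:3, 7:2, 8:1, 9:1, 10:2, 11:3
Odd-degree vertices: 6, 8, 9, 11.

4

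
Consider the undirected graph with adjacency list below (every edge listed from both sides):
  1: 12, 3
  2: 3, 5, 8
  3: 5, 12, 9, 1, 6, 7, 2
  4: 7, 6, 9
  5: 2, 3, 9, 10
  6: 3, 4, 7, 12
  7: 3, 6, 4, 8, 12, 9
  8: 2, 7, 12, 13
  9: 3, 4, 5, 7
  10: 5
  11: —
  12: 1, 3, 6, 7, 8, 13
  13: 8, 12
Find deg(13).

2

Neighbors of 13: 8, 12.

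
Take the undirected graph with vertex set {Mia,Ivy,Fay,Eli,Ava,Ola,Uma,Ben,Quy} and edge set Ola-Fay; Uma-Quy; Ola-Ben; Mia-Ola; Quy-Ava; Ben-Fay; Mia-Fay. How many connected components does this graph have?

4

Component: {Ivy}
Component: {Eli}
Component: {Ava, Uma, Quy}
Component: {Mia, Fay, Ola, Ben}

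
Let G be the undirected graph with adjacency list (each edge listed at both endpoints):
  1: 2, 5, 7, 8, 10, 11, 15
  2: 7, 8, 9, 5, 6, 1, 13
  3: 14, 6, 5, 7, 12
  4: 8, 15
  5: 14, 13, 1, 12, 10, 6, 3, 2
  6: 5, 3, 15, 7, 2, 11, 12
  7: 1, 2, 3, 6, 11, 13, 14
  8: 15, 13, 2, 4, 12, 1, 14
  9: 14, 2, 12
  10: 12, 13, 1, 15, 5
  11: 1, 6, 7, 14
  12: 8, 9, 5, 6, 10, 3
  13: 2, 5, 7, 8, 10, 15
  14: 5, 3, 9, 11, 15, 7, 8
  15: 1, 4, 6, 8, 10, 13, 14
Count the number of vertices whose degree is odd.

10

Degrees: 1:7, 2:7, 3:5, 4:2, 5:8, 6:7, 7:7, 8:7, 9:3, 10:5, 11:4, 12:6, 13:6, 14:7, 15:7
Odd-degree vertices: 1, 2, 3, 6, 7, 8, 9, 10, 14, 15.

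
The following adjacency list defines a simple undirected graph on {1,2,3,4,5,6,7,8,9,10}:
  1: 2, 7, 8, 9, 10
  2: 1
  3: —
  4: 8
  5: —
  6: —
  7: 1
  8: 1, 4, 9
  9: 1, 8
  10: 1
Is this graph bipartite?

No

The cycle 9-8-1-9 has length 3, which is odd, so the graph is not bipartite.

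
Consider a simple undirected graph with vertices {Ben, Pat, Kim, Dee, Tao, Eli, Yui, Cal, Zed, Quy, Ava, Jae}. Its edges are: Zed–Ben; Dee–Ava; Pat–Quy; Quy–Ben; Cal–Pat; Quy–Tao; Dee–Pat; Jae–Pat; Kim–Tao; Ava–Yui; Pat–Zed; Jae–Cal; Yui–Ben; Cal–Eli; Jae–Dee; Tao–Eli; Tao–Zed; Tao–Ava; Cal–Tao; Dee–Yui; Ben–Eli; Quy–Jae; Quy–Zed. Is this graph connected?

Yes

Starting from Ben and exploring outward reaches every vertex (Ben, Zed, Eli, Yui, Quy, Tao, Pat, Cal, Ava, Dee, Jae, Kim); the graph is connected.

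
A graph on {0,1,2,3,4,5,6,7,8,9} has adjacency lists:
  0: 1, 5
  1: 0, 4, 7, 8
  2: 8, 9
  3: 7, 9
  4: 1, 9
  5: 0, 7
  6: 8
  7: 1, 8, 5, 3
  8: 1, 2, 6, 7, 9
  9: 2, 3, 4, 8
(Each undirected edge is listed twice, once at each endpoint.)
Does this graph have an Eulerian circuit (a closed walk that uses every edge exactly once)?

No

Degrees: 0:2, 1:4, 2:2, 3:2, 4:2, 5:2, 6:1, 7:4, 8:5, 9:4
Vertices with odd degree: 6, 8. An Eulerian circuit requires all degrees even.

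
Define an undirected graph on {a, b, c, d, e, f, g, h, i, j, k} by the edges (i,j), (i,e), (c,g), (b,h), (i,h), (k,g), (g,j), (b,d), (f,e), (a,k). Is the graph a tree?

Yes

The graph has 11 vertices and 10 edges.
Connected and |E| = |V| - 1, which characterizes a tree.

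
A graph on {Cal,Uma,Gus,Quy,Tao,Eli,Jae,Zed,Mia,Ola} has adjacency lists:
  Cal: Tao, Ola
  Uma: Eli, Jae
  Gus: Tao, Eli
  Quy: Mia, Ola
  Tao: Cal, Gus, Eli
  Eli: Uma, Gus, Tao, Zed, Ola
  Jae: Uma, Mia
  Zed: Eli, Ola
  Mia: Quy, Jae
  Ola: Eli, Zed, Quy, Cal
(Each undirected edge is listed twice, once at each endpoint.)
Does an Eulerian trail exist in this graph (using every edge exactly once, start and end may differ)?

Degrees: Cal:2, Uma:2, Gus:2, Quy:2, Tao:3, Eli:5, Jae:2, Zed:2, Mia:2, Ola:4
Odd-degree vertices: Tao, Eli (2 total).
With 2 odd-degree vertices and all edges in one connected piece, an Eulerian trail exists (from Tao to Eli).

Yes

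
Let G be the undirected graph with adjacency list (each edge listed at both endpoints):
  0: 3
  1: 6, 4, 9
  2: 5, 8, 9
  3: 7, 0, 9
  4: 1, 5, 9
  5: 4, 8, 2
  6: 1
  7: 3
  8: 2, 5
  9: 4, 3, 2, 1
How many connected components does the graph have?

1

Component: {0, 1, 2, 3, 4, 5, 6, 7, 8, 9}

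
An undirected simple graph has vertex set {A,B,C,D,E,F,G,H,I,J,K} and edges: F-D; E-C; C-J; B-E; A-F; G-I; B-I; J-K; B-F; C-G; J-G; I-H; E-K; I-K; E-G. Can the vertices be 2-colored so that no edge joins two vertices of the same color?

No

G-C-J-G is an odd cycle (length 3), and a bipartite graph can contain only even cycles.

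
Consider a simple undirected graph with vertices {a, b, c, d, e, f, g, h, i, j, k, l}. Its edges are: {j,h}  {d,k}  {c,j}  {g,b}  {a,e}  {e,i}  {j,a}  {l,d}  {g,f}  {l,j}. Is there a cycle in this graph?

|V| = 12, |E| = 10, number of components = 2.
A forest on 12 vertices with 2 components has exactly 10 edges, which matches — so no cycle.

No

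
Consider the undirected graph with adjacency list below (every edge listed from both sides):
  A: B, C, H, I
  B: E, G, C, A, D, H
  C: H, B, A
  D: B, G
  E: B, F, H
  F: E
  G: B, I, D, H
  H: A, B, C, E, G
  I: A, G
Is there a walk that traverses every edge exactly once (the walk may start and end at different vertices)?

No

Degrees: A:4, B:6, C:3, D:2, E:3, F:1, G:4, H:5, I:2
Odd-degree vertices: C, E, F, H (4 total).
With 4 odd-degree vertices (more than two), no single trail can use every edge.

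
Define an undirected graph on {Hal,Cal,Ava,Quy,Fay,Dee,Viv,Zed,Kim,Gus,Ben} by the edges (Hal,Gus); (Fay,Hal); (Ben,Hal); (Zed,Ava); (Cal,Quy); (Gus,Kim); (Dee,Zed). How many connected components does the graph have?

Component: {Viv}
Component: {Cal, Quy}
Component: {Ava, Dee, Zed}
Component: {Hal, Fay, Kim, Gus, Ben}

4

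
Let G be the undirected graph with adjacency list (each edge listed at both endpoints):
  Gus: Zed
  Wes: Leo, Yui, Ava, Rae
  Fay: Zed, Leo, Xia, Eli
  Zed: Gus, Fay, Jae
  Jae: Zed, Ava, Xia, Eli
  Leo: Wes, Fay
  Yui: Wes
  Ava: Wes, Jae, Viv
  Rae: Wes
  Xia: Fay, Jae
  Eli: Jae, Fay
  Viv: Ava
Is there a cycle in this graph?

Yes

The graph has 12 vertices, 14 edges, and 1 connected component.
Since 14 > 12 - 1, a cycle must exist; for instance Zed-Fay-Leo-Wes-Ava-Jae-Zed.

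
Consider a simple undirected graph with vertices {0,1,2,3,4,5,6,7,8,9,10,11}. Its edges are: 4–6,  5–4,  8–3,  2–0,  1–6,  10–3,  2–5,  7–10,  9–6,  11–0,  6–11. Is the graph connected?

No

Component: {3, 7, 8, 10}
Component: {0, 1, 2, 4, 5, 6, 9, 11}
No edge joins these 2 groups, so the graph is disconnected.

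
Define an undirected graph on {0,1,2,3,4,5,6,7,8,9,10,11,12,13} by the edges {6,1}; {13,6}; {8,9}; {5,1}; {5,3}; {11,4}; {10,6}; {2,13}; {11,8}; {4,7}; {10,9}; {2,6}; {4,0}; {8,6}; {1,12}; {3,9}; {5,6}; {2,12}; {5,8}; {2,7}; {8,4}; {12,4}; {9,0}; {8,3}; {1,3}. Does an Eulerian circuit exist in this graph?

No

Degrees: 0:2, 1:4, 2:4, 3:4, 4:5, 5:4, 6:6, 7:2, 8:6, 9:4, 10:2, 11:2, 12:3, 13:2
Vertices with odd degree: 4, 12. An Eulerian circuit requires all degrees even.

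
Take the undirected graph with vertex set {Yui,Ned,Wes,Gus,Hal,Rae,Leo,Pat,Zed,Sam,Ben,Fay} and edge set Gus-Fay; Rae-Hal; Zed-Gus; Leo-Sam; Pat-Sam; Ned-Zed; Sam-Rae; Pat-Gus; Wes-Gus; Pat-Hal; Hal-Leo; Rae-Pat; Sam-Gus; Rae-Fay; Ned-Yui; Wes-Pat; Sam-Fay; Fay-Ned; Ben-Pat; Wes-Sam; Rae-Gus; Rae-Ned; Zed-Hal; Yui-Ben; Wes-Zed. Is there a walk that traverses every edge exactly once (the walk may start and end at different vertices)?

Degrees: Yui:2, Ned:4, Wes:4, Gus:6, Hal:4, Rae:6, Leo:2, Pat:6, Zed:4, Sam:6, Ben:2, Fay:4
Odd-degree vertices: none (0 total).
With 0 odd-degree vertices and all edges in one connected piece, an Eulerian trail exists.

Yes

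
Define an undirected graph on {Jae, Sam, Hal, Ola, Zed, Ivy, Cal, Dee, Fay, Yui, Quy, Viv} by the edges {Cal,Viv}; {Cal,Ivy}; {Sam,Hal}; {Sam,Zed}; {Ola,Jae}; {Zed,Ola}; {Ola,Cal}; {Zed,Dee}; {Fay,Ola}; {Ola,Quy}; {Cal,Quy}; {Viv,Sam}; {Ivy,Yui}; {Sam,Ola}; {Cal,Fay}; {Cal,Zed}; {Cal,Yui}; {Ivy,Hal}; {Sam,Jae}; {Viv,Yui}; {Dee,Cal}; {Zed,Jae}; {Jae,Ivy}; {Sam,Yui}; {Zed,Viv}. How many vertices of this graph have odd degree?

Degrees: Jae:4, Sam:6, Hal:2, Ola:6, Zed:6, Ivy:4, Cal:8, Dee:2, Fay:2, Yui:4, Quy:2, Viv:4
Odd-degree vertices: none.

0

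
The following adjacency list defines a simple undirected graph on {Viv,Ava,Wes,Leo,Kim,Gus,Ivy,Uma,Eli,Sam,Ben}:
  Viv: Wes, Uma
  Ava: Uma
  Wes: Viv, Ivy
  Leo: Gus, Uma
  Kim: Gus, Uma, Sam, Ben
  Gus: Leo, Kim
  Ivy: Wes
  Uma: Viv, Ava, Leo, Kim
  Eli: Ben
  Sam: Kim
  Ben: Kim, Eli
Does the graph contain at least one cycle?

Yes

The graph has 11 vertices, 11 edges, and 1 connected component.
One cycle is Uma-Kim-Gus-Leo-Uma.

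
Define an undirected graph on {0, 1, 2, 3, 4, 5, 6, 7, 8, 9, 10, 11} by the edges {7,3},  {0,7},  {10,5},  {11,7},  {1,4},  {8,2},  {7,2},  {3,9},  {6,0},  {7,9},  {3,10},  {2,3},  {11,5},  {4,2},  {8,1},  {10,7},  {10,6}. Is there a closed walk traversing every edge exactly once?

Yes

Degrees: 0:2, 1:2, 2:4, 3:4, 4:2, 5:2, 6:2, 7:6, 8:2, 9:2, 10:4, 11:2
All degrees are even and the non-isolated vertices are connected — an Eulerian circuit exists.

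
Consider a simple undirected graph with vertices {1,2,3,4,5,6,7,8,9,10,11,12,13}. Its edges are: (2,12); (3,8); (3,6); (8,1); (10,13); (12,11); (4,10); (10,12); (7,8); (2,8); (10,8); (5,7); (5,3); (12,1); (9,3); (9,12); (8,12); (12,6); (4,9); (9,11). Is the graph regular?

No

Degrees: 1:2, 2:2, 3:4, 4:2, 5:2, 6:2, 7:2, 8:6, 9:4, 10:4, 11:2, 12:7, 13:1
Degrees are not all equal (e.g. deg(13)=1 but deg(12)=7); not regular.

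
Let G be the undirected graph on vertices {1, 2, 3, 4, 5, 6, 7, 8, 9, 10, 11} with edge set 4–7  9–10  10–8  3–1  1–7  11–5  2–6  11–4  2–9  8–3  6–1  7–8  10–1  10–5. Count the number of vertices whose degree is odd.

Degrees: 1:4, 2:2, 3:2, 4:2, 5:2, 6:2, 7:3, 8:3, 9:2, 10:4, 11:2
Odd-degree vertices: 7, 8.

2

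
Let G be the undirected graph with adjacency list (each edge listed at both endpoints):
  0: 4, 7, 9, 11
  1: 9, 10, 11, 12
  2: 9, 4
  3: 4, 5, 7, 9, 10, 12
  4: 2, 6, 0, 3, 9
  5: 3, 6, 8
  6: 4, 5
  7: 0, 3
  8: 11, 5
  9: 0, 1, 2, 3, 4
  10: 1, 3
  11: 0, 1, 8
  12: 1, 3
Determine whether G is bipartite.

The cycle 0-4-9-0 has length 3, which is odd, so the graph is not bipartite.

No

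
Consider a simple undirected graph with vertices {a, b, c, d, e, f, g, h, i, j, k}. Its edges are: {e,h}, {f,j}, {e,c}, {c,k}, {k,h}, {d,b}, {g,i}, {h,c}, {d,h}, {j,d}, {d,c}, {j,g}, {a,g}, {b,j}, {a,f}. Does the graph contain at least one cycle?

The graph has 11 vertices, 15 edges, and 1 connected component.
Since 15 > 11 - 1, a cycle must exist; for instance c-e-h-k-c.

Yes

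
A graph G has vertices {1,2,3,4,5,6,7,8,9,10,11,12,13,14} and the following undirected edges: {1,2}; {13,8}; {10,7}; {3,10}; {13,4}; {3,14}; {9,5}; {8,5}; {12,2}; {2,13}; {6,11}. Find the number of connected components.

Component: {6, 11}
Component: {3, 7, 10, 14}
Component: {1, 2, 4, 5, 8, 9, 12, 13}

3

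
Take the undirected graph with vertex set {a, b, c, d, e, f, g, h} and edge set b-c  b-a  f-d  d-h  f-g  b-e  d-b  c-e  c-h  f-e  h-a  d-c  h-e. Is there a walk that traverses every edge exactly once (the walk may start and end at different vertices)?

Yes

Degrees: a:2, b:4, c:4, d:4, e:4, f:3, g:1, h:4
Odd-degree vertices: f, g (2 total).
With 2 odd-degree vertices and all edges in one connected piece, an Eulerian trail exists (from f to g).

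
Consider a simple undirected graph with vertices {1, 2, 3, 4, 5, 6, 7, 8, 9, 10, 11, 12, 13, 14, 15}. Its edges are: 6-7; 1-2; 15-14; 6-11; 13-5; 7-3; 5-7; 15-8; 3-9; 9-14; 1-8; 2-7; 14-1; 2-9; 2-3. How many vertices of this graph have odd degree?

6

Degrees: 1:3, 2:4, 3:3, 4:0, 5:2, 6:2, 7:4, 8:2, 9:3, 10:0, 11:1, 12:0, 13:1, 14:3, 15:2
Odd-degree vertices: 1, 3, 9, 11, 13, 14.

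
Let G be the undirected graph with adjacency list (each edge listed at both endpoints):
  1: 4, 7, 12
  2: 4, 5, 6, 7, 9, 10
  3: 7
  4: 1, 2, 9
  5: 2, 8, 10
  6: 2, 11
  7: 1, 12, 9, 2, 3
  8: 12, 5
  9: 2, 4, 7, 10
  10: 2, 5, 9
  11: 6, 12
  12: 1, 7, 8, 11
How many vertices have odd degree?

6

Degrees: 1:3, 2:6, 3:1, 4:3, 5:3, 6:2, 7:5, 8:2, 9:4, 10:3, 11:2, 12:4
Odd-degree vertices: 1, 3, 4, 5, 7, 10.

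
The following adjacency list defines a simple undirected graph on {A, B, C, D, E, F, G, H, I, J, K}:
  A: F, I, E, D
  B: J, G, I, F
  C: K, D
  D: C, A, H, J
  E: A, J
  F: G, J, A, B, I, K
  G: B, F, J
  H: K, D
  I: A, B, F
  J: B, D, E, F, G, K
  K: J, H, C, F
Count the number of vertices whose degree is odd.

Degrees: A:4, B:4, C:2, D:4, E:2, F:6, G:3, H:2, I:3, J:6, K:4
Odd-degree vertices: G, I.

2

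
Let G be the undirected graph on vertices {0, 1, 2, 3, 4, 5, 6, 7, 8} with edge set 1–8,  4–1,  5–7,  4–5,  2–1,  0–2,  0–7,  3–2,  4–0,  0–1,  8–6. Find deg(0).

4

Neighbors of 0: 1, 2, 4, 7.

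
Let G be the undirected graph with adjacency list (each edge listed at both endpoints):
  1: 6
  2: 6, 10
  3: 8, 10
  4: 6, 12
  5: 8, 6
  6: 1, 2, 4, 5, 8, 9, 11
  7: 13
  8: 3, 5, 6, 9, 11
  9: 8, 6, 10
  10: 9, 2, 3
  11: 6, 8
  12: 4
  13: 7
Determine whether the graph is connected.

Component: {7, 13}
Component: {1, 2, 3, 4, 5, 6, 8, 9, 10, 11, 12}
There are 2 separate components, so the graph is not connected.

No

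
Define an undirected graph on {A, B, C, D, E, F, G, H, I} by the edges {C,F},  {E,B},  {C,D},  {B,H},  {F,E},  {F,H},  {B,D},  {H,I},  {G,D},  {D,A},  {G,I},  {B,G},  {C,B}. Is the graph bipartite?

The cycle C-D-B-C has length 3, which is odd, so the graph is not bipartite.

No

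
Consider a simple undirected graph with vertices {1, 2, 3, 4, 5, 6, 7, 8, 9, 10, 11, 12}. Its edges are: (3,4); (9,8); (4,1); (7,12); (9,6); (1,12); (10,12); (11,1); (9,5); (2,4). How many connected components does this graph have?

Component: {5, 6, 8, 9}
Component: {1, 2, 3, 4, 7, 10, 11, 12}

2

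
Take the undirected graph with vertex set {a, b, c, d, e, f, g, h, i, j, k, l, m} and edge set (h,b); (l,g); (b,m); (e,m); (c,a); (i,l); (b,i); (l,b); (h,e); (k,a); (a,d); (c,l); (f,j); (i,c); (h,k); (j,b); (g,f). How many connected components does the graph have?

1

Component: {a, b, c, d, e, f, g, h, i, j, k, l, m}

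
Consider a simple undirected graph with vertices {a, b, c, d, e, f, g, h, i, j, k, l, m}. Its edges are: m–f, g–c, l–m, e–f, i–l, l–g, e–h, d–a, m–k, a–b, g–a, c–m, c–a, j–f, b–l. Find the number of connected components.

1

Component: {a, b, c, d, e, f, g, h, i, j, k, l, m}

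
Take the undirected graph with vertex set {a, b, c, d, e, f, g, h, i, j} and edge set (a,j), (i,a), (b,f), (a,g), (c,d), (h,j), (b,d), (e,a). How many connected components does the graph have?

Component: {b, c, d, f}
Component: {a, e, g, h, i, j}

2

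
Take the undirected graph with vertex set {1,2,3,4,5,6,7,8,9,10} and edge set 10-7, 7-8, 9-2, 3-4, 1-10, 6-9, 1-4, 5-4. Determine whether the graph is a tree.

No

|V| = 10, |E| = 8.
It is not connected, so it is not a tree.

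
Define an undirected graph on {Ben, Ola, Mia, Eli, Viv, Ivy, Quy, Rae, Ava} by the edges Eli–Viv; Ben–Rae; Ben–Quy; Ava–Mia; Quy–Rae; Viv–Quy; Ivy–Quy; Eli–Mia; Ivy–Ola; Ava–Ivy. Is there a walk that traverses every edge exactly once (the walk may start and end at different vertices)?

Yes

Degrees: Ben:2, Ola:1, Mia:2, Eli:2, Viv:2, Ivy:3, Quy:4, Rae:2, Ava:2
Odd-degree vertices: Ola, Ivy (2 total).
With 2 odd-degree vertices and all edges in one connected piece, an Eulerian trail exists (from Ola to Ivy).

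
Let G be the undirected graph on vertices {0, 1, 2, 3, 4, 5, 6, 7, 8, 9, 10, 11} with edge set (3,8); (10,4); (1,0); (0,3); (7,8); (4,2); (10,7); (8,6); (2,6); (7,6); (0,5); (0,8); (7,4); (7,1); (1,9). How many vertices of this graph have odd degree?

Degrees: 0:4, 1:3, 2:2, 3:2, 4:3, 5:1, 6:3, 7:5, 8:4, 9:1, 10:2, 11:0
Odd-degree vertices: 1, 4, 5, 6, 7, 9.

6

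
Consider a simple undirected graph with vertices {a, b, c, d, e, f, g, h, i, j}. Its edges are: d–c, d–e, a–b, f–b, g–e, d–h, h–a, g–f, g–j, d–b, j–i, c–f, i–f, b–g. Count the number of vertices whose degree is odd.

Degrees: a:2, b:4, c:2, d:4, e:2, f:4, g:4, h:2, i:2, j:2
Odd-degree vertices: none.

0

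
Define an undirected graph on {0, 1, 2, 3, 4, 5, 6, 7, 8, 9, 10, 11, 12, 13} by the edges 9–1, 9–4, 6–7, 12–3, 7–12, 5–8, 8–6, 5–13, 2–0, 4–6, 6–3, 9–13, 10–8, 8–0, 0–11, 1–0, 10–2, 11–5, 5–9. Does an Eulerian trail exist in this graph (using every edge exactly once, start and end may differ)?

Degrees: 0:4, 1:2, 2:2, 3:2, 4:2, 5:4, 6:4, 7:2, 8:4, 9:4, 10:2, 11:2, 12:2, 13:2
Odd-degree vertices: none (0 total).
With 0 odd-degree vertices and all edges in one connected piece, an Eulerian trail exists.

Yes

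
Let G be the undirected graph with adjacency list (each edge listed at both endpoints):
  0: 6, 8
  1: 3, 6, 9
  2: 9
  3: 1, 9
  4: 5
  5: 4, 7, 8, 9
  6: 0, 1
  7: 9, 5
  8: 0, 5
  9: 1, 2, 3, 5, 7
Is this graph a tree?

No

|V| = 10, |E| = 12.
A tree on 10 vertices has exactly 9 edges; this graph has 12, so it contains a cycle and is not a tree.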